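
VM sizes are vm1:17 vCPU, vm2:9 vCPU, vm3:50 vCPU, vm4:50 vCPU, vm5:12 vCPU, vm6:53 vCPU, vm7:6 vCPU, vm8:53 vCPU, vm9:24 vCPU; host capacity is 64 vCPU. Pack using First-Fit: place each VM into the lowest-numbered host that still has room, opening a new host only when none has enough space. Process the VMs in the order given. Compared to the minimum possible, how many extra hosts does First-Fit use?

First-Fit: [17,9,12,6] [50] [50] [53] [53] [24] → 6 hosts.
Total size 274 vCPU; any packing needs at least ⌈274/64⌉ = 5 hosts.
An optimal packing achieves that bound: [53,9] [53,6] [50,12] [50] [24,17] → 5 hosts.
Excess: 6 − 5 = 1.

1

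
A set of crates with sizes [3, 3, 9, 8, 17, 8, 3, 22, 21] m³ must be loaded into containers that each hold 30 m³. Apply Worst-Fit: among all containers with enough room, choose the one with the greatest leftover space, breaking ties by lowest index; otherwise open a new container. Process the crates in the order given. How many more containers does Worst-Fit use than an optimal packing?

Worst-Fit: [3,3,9,8,3] [17,8] [22] [21] → 4 containers.
Total size 94 m³; any packing needs at least ⌈94/30⌉ = 4 containers.
So 4 is already optimal.

0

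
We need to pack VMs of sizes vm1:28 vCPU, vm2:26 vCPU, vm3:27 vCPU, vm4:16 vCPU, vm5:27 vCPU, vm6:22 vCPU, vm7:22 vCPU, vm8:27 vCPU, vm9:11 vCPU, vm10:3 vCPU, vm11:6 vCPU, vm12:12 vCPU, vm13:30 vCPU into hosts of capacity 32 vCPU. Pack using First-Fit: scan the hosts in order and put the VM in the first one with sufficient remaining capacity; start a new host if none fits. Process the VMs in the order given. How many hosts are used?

10

vm1 (28 vCPU) → host 1 (remaining 4 vCPU)
vm2 (26 vCPU) → host 2 (remaining 6 vCPU)
vm3 (27 vCPU) → host 3 (remaining 5 vCPU)
vm4 (16 vCPU) → host 4 (remaining 16 vCPU)
vm5 (27 vCPU) → host 5 (remaining 5 vCPU)
vm6 (22 vCPU) → host 6 (remaining 10 vCPU)
vm7 (22 vCPU) → host 7 (remaining 10 vCPU)
vm8 (27 vCPU) → host 8 (remaining 5 vCPU)
vm9 (11 vCPU) → host 4 (remaining 5 vCPU)
vm10 (3 vCPU) → host 1 (remaining 1 vCPU)
vm11 (6 vCPU) → host 2 (remaining 0 vCPU)
vm12 (12 vCPU) → host 9 (remaining 20 vCPU)
vm13 (30 vCPU) → host 10 (remaining 2 vCPU)
Final hosts: [28,3] [26,6] [27] [16,11] [27] [22] [22] [27] [12] [30].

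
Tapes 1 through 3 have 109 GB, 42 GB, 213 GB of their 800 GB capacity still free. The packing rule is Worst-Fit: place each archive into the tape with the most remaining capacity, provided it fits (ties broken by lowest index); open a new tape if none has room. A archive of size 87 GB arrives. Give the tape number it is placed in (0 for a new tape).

3

Tapes with room: tape 1 (109 GB), tape 3 (213 GB).
Most room is tape 3 with 213 GB free.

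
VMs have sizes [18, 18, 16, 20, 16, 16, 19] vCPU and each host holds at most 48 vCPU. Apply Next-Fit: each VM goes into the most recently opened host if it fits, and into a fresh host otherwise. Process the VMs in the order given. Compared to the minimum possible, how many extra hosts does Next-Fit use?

1

Next-Fit: [18,18] [16,20] [16,16] [19] → 4 hosts.
Total size 123 vCPU; any packing needs at least ⌈123/48⌉ = 3 hosts.
An optimal packing achieves that bound: [20,19] [18,18] [16,16,16] → 3 hosts.
Excess: 4 − 3 = 1.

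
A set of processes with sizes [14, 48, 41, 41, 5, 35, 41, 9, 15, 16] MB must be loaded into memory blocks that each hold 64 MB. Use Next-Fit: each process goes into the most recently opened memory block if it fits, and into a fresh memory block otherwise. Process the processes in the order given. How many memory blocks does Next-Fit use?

6 memory blocks

memory block 1: place 14 MB, 50 MB left
memory block 1: place 48 MB, 2 MB left
memory block 2: place 41 MB, 23 MB left
memory block 3: place 41 MB, 23 MB left
memory block 3: place 5 MB, 18 MB left
memory block 4: place 35 MB, 29 MB left
memory block 5: place 41 MB, 23 MB left
memory block 5: place 9 MB, 14 MB left
memory block 6: place 15 MB, 49 MB left
memory block 6: place 16 MB, 33 MB left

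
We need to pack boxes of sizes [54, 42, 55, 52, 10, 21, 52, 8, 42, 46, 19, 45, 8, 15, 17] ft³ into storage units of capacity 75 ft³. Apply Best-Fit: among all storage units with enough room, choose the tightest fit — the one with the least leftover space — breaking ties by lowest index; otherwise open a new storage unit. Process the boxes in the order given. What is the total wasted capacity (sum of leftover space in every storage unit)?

114

storage unit 1: place 54 ft³, 21 ft³ left
storage unit 2: place 42 ft³, 33 ft³ left
storage unit 3: place 55 ft³, 20 ft³ left
storage unit 4: place 52 ft³, 23 ft³ left
storage unit 3: place 10 ft³, 10 ft³ left
storage unit 1: place 21 ft³, 0 ft³ left
storage unit 5: place 52 ft³, 23 ft³ left
storage unit 3: place 8 ft³, 2 ft³ left
storage unit 6: place 42 ft³, 33 ft³ left
storage unit 7: place 46 ft³, 29 ft³ left
storage unit 4: place 19 ft³, 4 ft³ left
storage unit 8: place 45 ft³, 30 ft³ left
storage unit 5: place 8 ft³, 15 ft³ left
storage unit 5: place 15 ft³, 0 ft³ left
storage unit 7: place 17 ft³, 12 ft³ left
8 storage units × 75 ft³ = 600 ft³; used 486 ft³; unused 114 ft³.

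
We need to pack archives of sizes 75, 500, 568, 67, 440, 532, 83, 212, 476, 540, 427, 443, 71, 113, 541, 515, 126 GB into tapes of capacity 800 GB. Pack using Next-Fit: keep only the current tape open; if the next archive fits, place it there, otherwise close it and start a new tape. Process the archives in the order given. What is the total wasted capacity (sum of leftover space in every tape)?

tape 1: place 75 GB, 725 GB left
tape 1: place 500 GB, 225 GB left
tape 2: place 568 GB, 232 GB left
tape 2: place 67 GB, 165 GB left
tape 3: place 440 GB, 360 GB left
tape 4: place 532 GB, 268 GB left
tape 4: place 83 GB, 185 GB left
tape 5: place 212 GB, 588 GB left
tape 5: place 476 GB, 112 GB left
tape 6: place 540 GB, 260 GB left
tape 7: place 427 GB, 373 GB left
tape 8: place 443 GB, 357 GB left
tape 8: place 71 GB, 286 GB left
tape 8: place 113 GB, 173 GB left
tape 9: place 541 GB, 259 GB left
tape 10: place 515 GB, 285 GB left
tape 10: place 126 GB, 159 GB left
10 tapes × 800 GB = 8000 GB; used 5729 GB; unused 2271 GB.

2271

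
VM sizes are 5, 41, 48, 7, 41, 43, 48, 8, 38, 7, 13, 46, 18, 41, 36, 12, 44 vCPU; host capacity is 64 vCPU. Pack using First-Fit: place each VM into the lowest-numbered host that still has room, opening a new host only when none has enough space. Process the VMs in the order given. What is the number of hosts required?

Put 5 vCPU in host 1; 59 vCPU remain.
Put 41 vCPU in host 1; 18 vCPU remain.
Put 48 vCPU in host 2; 16 vCPU remain.
Put 7 vCPU in host 1; 11 vCPU remain.
Put 41 vCPU in host 3; 23 vCPU remain.
Put 43 vCPU in host 4; 21 vCPU remain.
Put 48 vCPU in host 5; 16 vCPU remain.
Put 8 vCPU in host 1; 3 vCPU remain.
Put 38 vCPU in host 6; 26 vCPU remain.
Put 7 vCPU in host 2; 9 vCPU remain.
Put 13 vCPU in host 3; 10 vCPU remain.
Put 46 vCPU in host 7; 18 vCPU remain.
Put 18 vCPU in host 4; 3 vCPU remain.
Put 41 vCPU in host 8; 23 vCPU remain.
Put 36 vCPU in host 9; 28 vCPU remain.
Put 12 vCPU in host 5; 4 vCPU remain.
Put 44 vCPU in host 10; 20 vCPU remain.
Final hosts: [5,41,7,8] [48,7] [41,13] [43,18] [48,12] [38] [46] [41] [36] [44].

10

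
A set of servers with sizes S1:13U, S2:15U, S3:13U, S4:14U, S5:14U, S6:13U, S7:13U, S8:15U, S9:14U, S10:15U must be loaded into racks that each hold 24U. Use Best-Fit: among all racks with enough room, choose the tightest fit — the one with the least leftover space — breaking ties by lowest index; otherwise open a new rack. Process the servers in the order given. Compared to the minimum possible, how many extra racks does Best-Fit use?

Best-Fit: [13] [15] [13] [14] [14] [13] [13] [15] [14] [15] → 10 racks.
10 servers exceed 12U (half the capacity), and no two of those can share a rack, so at least 10 racks are needed.
So 10 is already optimal.

0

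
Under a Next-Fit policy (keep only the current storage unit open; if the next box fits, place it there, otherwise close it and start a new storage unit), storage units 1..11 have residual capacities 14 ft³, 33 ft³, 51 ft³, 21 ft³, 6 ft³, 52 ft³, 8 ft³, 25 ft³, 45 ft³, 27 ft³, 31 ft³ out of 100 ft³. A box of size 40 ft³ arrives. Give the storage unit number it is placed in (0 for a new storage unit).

Next-Fit only looks at storage unit 11, which has 31 ft³ free.
40 ft³ does not fit, so a new storage unit is opened.

0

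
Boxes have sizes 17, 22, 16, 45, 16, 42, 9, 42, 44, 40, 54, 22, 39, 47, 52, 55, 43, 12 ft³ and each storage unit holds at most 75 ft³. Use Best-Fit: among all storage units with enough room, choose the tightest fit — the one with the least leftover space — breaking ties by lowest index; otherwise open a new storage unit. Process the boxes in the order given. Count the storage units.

12

Put 17 ft³ in storage unit 1; 58 ft³ remain.
Put 22 ft³ in storage unit 1; 36 ft³ remain.
Put 16 ft³ in storage unit 1; 20 ft³ remain.
Put 45 ft³ in storage unit 2; 30 ft³ remain.
Put 16 ft³ in storage unit 1; 4 ft³ remain.
Put 42 ft³ in storage unit 3; 33 ft³ remain.
Put 9 ft³ in storage unit 2; 21 ft³ remain.
Put 42 ft³ in storage unit 4; 33 ft³ remain.
Put 44 ft³ in storage unit 5; 31 ft³ remain.
Put 40 ft³ in storage unit 6; 35 ft³ remain.
Put 54 ft³ in storage unit 7; 21 ft³ remain.
Put 22 ft³ in storage unit 5; 9 ft³ remain.
Put 39 ft³ in storage unit 8; 36 ft³ remain.
Put 47 ft³ in storage unit 9; 28 ft³ remain.
Put 52 ft³ in storage unit 10; 23 ft³ remain.
Put 55 ft³ in storage unit 11; 20 ft³ remain.
Put 43 ft³ in storage unit 12; 32 ft³ remain.
Put 12 ft³ in storage unit 11; 8 ft³ remain.
Final storage units: [17,22,16,16] [45,9] [42] [42] [44,22] [40] [54] [39] [47] [52] [55,12] [43].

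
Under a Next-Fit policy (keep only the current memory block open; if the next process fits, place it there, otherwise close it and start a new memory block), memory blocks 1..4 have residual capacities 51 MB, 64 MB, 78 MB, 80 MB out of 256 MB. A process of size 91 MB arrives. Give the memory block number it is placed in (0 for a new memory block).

0

Next-Fit only looks at memory block 4, which has 80 MB free.
91 MB does not fit, so a new memory block is opened.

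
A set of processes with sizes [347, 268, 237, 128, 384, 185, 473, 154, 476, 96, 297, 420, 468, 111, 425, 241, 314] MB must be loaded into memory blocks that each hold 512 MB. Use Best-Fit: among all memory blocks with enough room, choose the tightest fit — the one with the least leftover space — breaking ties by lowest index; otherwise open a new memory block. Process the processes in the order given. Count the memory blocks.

12

memory block 1: place 347 MB, 165 MB left
memory block 2: place 268 MB, 244 MB left
memory block 2: place 237 MB, 7 MB left
memory block 1: place 128 MB, 37 MB left
memory block 3: place 384 MB, 128 MB left
memory block 4: place 185 MB, 327 MB left
memory block 5: place 473 MB, 39 MB left
memory block 4: place 154 MB, 173 MB left
memory block 6: place 476 MB, 36 MB left
memory block 3: place 96 MB, 32 MB left
memory block 7: place 297 MB, 215 MB left
memory block 8: place 420 MB, 92 MB left
memory block 9: place 468 MB, 44 MB left
memory block 4: place 111 MB, 62 MB left
memory block 10: place 425 MB, 87 MB left
memory block 11: place 241 MB, 271 MB left
memory block 12: place 314 MB, 198 MB left
Final memory blocks: [347,128] [268,237] [384,96] [185,154,111] [473] [476] [297] [420] [468] [425] [241] [314].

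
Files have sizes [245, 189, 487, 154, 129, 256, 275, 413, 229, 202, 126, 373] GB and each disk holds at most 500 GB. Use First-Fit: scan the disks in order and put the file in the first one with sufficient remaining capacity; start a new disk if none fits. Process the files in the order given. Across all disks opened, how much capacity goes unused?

245 GB → disk 1 (remaining 255 GB)
189 GB → disk 1 (remaining 66 GB)
487 GB → disk 2 (remaining 13 GB)
154 GB → disk 3 (remaining 346 GB)
129 GB → disk 3 (remaining 217 GB)
256 GB → disk 4 (remaining 244 GB)
275 GB → disk 5 (remaining 225 GB)
413 GB → disk 6 (remaining 87 GB)
229 GB → disk 4 (remaining 15 GB)
202 GB → disk 3 (remaining 15 GB)
126 GB → disk 5 (remaining 99 GB)
373 GB → disk 7 (remaining 127 GB)
7 disks × 500 GB = 3500 GB; used 3078 GB; unused 422 GB.

422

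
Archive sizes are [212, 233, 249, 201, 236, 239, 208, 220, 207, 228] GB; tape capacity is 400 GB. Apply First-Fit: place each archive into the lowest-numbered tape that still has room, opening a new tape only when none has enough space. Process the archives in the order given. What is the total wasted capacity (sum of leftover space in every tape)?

212 GB → tape 1 (remaining 188 GB)
233 GB → tape 2 (remaining 167 GB)
249 GB → tape 3 (remaining 151 GB)
201 GB → tape 4 (remaining 199 GB)
236 GB → tape 5 (remaining 164 GB)
239 GB → tape 6 (remaining 161 GB)
208 GB → tape 7 (remaining 192 GB)
220 GB → tape 8 (remaining 180 GB)
207 GB → tape 9 (remaining 193 GB)
228 GB → tape 10 (remaining 172 GB)
10 tapes × 400 GB = 4000 GB; used 2233 GB; unused 1767 GB.

1767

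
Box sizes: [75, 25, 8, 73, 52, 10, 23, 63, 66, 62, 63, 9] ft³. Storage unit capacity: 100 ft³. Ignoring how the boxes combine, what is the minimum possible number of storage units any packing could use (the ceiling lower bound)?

Total size = 75 + 25 + 8 + 73 + 52 + 10 + 23 + 63 + 66 + 62 + 63 + 9 = 529 ft³.
⌈529 / 100⌉ = 6.

6 storage units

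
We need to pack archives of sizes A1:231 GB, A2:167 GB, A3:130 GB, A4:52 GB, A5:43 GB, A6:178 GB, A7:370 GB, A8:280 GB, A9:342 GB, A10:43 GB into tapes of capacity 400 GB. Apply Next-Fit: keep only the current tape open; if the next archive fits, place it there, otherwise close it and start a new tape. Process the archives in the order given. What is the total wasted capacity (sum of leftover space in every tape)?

564

Put A1 (231 GB) in tape 1; 169 GB remain.
Put A2 (167 GB) in tape 1; 2 GB remain.
Put A3 (130 GB) in tape 2; 270 GB remain.
Put A4 (52 GB) in tape 2; 218 GB remain.
Put A5 (43 GB) in tape 2; 175 GB remain.
Put A6 (178 GB) in tape 3; 222 GB remain.
Put A7 (370 GB) in tape 4; 30 GB remain.
Put A8 (280 GB) in tape 5; 120 GB remain.
Put A9 (342 GB) in tape 6; 58 GB remain.
Put A10 (43 GB) in tape 6; 15 GB remain.
6 tapes × 400 GB = 2400 GB; used 1836 GB; unused 564 GB.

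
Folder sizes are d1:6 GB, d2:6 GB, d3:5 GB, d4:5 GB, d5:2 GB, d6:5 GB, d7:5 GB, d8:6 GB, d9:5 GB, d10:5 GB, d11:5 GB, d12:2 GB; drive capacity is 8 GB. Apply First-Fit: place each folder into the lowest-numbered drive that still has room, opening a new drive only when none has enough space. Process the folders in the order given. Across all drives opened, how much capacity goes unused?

d1 (6 GB) → drive 1 (remaining 2 GB)
d2 (6 GB) → drive 2 (remaining 2 GB)
d3 (5 GB) → drive 3 (remaining 3 GB)
d4 (5 GB) → drive 4 (remaining 3 GB)
d5 (2 GB) → drive 1 (remaining 0 GB)
d6 (5 GB) → drive 5 (remaining 3 GB)
d7 (5 GB) → drive 6 (remaining 3 GB)
d8 (6 GB) → drive 7 (remaining 2 GB)
d9 (5 GB) → drive 8 (remaining 3 GB)
d10 (5 GB) → drive 9 (remaining 3 GB)
d11 (5 GB) → drive 10 (remaining 3 GB)
d12 (2 GB) → drive 2 (remaining 0 GB)
10 drives × 8 GB = 80 GB; used 57 GB; unused 23 GB.

23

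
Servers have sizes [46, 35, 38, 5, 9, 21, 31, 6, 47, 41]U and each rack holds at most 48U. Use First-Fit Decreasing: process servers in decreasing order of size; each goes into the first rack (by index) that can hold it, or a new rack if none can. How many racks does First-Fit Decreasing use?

7 racks

Sorted descending: 47, 46, 41, 38, 35, 31, 21, 9, 6, 5.
47U → rack 1 (remaining 1U)
46U → rack 2 (remaining 2U)
41U → rack 3 (remaining 7U)
38U → rack 4 (remaining 10U)
35U → rack 5 (remaining 13U)
31U → rack 6 (remaining 17U)
21U → rack 7 (remaining 27U)
9U → rack 4 (remaining 1U)
6U → rack 3 (remaining 1U)
5U → rack 5 (remaining 8U)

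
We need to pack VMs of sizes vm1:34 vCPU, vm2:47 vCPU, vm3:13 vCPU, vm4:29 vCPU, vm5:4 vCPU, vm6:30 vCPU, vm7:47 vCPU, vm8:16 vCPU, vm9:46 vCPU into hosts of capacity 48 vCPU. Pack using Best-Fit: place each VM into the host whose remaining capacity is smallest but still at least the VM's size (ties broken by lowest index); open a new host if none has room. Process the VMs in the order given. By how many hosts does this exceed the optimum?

Best-Fit: [34,13] [47] [29,4] [30,16] [47] [46] → 6 hosts.
Total size 266 vCPU; any packing needs at least ⌈266/48⌉ = 6 hosts.
So 6 is already optimal.

0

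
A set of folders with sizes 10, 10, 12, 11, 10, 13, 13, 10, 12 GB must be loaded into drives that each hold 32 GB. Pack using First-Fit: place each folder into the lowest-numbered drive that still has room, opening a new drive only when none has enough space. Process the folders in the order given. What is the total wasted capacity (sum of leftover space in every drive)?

drive 1: place 10 GB, 22 GB left
drive 1: place 10 GB, 12 GB left
drive 1: place 12 GB, 0 GB left
drive 2: place 11 GB, 21 GB left
drive 2: place 10 GB, 11 GB left
drive 3: place 13 GB, 19 GB left
drive 3: place 13 GB, 6 GB left
drive 2: place 10 GB, 1 GB left
drive 4: place 12 GB, 20 GB left
4 drives × 32 GB = 128 GB; used 101 GB; unused 27 GB.

27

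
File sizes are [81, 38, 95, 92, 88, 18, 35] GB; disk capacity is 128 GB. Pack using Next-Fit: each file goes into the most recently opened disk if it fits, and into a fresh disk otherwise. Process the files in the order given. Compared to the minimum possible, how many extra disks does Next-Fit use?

Next-Fit: [81,38] [95] [92] [88,18] [35] → 5 disks.
Total size 447 GB; any packing needs at least ⌈447/128⌉ = 4 disks.
An optimal packing achieves that bound: [95,18] [92,35] [88,38] [81] → 4 disks.
Excess: 5 − 4 = 1.

1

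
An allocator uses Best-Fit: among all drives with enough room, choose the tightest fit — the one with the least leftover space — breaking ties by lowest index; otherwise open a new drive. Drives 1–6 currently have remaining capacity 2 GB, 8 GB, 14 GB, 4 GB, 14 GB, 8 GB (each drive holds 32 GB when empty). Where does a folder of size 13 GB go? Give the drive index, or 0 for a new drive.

3

Drives with room: drive 3 (14 GB), drive 5 (14 GB).
Tightest fit is drive 3 with 14 GB free.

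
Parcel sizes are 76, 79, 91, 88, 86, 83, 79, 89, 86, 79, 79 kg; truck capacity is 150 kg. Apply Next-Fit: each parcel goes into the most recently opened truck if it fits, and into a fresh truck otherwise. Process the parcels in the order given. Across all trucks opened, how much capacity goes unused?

Put 76 kg in truck 1; 74 kg remain.
Put 79 kg in truck 2; 71 kg remain.
Put 91 kg in truck 3; 59 kg remain.
Put 88 kg in truck 4; 62 kg remain.
Put 86 kg in truck 5; 64 kg remain.
Put 83 kg in truck 6; 67 kg remain.
Put 79 kg in truck 7; 71 kg remain.
Put 89 kg in truck 8; 61 kg remain.
Put 86 kg in truck 9; 64 kg remain.
Put 79 kg in truck 10; 71 kg remain.
Put 79 kg in truck 11; 71 kg remain.
11 trucks × 150 kg = 1650 kg; used 915 kg; unused 735 kg.

735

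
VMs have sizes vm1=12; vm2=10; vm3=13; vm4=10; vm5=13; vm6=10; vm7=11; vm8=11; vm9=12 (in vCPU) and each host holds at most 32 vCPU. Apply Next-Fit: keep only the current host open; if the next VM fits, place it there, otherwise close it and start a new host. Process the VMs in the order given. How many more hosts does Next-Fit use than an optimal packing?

Next-Fit: [12,10] [13,10] [13,10] [11,11] [12] → 5 hosts.
Total size 102 vCPU; any packing needs at least ⌈102/32⌉ = 4 hosts.
An optimal packing achieves that bound: [13,13] [12,12] [11,11,10] [10,10] → 4 hosts.
Excess: 5 − 4 = 1.

1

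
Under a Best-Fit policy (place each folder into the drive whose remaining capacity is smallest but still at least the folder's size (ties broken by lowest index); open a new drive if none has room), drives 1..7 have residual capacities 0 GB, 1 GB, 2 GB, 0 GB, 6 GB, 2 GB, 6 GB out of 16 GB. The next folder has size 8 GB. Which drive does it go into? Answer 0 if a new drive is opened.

0

No drive has ≥ 8 GB free, so a new drive is opened.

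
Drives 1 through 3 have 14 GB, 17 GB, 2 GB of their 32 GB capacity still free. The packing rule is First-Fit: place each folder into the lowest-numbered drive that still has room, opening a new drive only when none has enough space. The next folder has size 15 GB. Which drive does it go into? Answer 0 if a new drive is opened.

Drives with room: drive 2 (17 GB).
The first with room is drive 2.

2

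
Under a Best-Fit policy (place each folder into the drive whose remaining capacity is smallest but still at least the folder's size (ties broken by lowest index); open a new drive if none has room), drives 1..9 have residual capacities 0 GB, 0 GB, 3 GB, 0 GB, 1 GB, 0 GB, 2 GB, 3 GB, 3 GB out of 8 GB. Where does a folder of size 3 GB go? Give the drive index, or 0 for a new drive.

Drives with room: drive 3 (3 GB), drive 8 (3 GB), drive 9 (3 GB).
Tightest fit is drive 3 with 3 GB free.

3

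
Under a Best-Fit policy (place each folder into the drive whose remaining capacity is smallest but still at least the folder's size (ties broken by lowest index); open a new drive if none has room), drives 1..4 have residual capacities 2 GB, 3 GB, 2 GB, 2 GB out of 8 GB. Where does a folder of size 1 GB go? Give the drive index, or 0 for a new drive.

1

Drives with room: drive 1 (2 GB), drive 2 (3 GB), drive 3 (2 GB), drive 4 (2 GB).
Tightest fit is drive 1 with 2 GB free.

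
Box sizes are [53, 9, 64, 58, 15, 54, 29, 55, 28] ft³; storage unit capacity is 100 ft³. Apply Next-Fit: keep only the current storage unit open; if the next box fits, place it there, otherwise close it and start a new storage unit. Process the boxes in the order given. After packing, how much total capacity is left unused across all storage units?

storage unit 1: place 53 ft³, 47 ft³ left
storage unit 1: place 9 ft³, 38 ft³ left
storage unit 2: place 64 ft³, 36 ft³ left
storage unit 3: place 58 ft³, 42 ft³ left
storage unit 3: place 15 ft³, 27 ft³ left
storage unit 4: place 54 ft³, 46 ft³ left
storage unit 4: place 29 ft³, 17 ft³ left
storage unit 5: place 55 ft³, 45 ft³ left
storage unit 5: place 28 ft³, 17 ft³ left
5 storage units × 100 ft³ = 500 ft³; used 365 ft³; unused 135 ft³.

135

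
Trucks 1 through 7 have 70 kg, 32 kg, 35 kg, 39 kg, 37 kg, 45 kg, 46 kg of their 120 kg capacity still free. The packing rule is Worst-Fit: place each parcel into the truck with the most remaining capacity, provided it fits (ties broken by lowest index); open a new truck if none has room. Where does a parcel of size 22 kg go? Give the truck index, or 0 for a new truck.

Trucks with room: truck 1 (70 kg), truck 2 (32 kg), truck 3 (35 kg), truck 4 (39 kg), truck 5 (37 kg), truck 6 (45 kg), truck 7 (46 kg).
Most room is truck 1 with 70 kg free.

1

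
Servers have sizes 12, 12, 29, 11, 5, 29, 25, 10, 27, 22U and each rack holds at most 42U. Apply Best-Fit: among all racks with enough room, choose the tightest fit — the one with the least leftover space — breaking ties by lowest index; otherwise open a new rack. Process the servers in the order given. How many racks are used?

12U → rack 1 (remaining 30U)
12U → rack 1 (remaining 18U)
29U → rack 2 (remaining 13U)
11U → rack 2 (remaining 2U)
5U → rack 1 (remaining 13U)
29U → rack 3 (remaining 13U)
25U → rack 4 (remaining 17U)
10U → rack 1 (remaining 3U)
27U → rack 5 (remaining 15U)
22U → rack 6 (remaining 20U)

6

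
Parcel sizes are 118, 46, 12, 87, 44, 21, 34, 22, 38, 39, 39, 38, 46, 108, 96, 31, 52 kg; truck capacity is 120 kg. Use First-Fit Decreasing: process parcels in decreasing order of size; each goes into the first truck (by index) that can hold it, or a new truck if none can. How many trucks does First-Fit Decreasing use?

Sorted descending: 118, 108, 96, 87, 52, 46, 46, 44, 39, 39, 38, 38, 34, 31, 22, 21, 12.
Put 118 kg in truck 1; 2 kg remain.
Put 108 kg in truck 2; 12 kg remain.
Put 96 kg in truck 3; 24 kg remain.
Put 87 kg in truck 4; 33 kg remain.
Put 52 kg in truck 5; 68 kg remain.
Put 46 kg in truck 5; 22 kg remain.
Put 46 kg in truck 6; 74 kg remain.
Put 44 kg in truck 6; 30 kg remain.
Put 39 kg in truck 7; 81 kg remain.
Put 39 kg in truck 7; 42 kg remain.
Put 38 kg in truck 7; 4 kg remain.
Put 38 kg in truck 8; 82 kg remain.
Put 34 kg in truck 8; 48 kg remain.
Put 31 kg in truck 4; 2 kg remain.
Put 22 kg in truck 3; 2 kg remain.
Put 21 kg in truck 5; 1 kg remain.
Put 12 kg in truck 2; 0 kg remain.
Final trucks: [118] [108,12] [96,22] [87,31] [52,46,21] [46,44] [39,39,38] [38,34].

8 trucks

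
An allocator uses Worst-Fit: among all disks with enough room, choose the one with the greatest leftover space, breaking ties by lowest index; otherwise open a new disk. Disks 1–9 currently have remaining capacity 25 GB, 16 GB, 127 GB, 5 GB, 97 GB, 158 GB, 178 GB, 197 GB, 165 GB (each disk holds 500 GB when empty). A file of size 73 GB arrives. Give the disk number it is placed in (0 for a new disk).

8

Disks with room: disk 3 (127 GB), disk 5 (97 GB), disk 6 (158 GB), disk 7 (178 GB), disk 8 (197 GB), disk 9 (165 GB).
Most room is disk 8 with 197 GB free.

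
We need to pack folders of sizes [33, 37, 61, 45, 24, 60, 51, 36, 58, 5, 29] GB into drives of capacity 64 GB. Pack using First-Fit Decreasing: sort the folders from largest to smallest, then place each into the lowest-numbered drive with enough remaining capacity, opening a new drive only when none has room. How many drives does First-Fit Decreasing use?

Sorted descending: 61, 60, 58, 51, 45, 37, 36, 33, 29, 24, 5.
drive 1: place 61 GB, 3 GB left
drive 2: place 60 GB, 4 GB left
drive 3: place 58 GB, 6 GB left
drive 4: place 51 GB, 13 GB left
drive 5: place 45 GB, 19 GB left
drive 6: place 37 GB, 27 GB left
drive 7: place 36 GB, 28 GB left
drive 8: place 33 GB, 31 GB left
drive 8: place 29 GB, 2 GB left
drive 6: place 24 GB, 3 GB left
drive 3: place 5 GB, 1 GB left

8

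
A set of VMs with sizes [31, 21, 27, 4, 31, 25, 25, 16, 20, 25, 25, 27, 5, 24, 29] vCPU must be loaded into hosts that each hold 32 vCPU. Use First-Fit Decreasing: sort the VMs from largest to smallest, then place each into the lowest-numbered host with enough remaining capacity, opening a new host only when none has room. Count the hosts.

Sorted descending: 31, 31, 29, 27, 27, 25, 25, 25, 25, 24, 21, 20, 16, 5, 4.
Put 31 vCPU in host 1; 1 vCPU remain.
Put 31 vCPU in host 2; 1 vCPU remain.
Put 29 vCPU in host 3; 3 vCPU remain.
Put 27 vCPU in host 4; 5 vCPU remain.
Put 27 vCPU in host 5; 5 vCPU remain.
Put 25 vCPU in host 6; 7 vCPU remain.
Put 25 vCPU in host 7; 7 vCPU remain.
Put 25 vCPU in host 8; 7 vCPU remain.
Put 25 vCPU in host 9; 7 vCPU remain.
Put 24 vCPU in host 10; 8 vCPU remain.
Put 21 vCPU in host 11; 11 vCPU remain.
Put 20 vCPU in host 12; 12 vCPU remain.
Put 16 vCPU in host 13; 16 vCPU remain.
Put 5 vCPU in host 4; 0 vCPU remain.
Put 4 vCPU in host 5; 1 vCPU remain.

13 hosts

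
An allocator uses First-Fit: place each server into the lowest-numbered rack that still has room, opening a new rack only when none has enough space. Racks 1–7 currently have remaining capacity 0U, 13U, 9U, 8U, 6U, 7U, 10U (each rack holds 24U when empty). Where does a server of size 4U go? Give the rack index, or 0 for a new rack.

Racks with room: rack 2 (13U), rack 3 (9U), rack 4 (8U), rack 5 (6U), rack 6 (7U), rack 7 (10U).
The first with room is rack 2.

2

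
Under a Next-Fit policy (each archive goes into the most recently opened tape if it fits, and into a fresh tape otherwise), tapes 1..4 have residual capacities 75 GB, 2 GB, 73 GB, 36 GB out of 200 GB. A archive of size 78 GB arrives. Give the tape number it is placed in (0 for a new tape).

0

Next-Fit only looks at tape 4, which has 36 GB free.
78 GB does not fit, so a new tape is opened.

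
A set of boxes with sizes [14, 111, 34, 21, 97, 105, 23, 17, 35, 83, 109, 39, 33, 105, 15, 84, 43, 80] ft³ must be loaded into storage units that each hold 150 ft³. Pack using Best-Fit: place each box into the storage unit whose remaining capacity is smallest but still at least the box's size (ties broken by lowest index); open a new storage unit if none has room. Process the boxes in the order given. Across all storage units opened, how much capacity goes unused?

Put 14 ft³ in storage unit 1; 136 ft³ remain.
Put 111 ft³ in storage unit 1; 25 ft³ remain.
Put 34 ft³ in storage unit 2; 116 ft³ remain.
Put 21 ft³ in storage unit 1; 4 ft³ remain.
Put 97 ft³ in storage unit 2; 19 ft³ remain.
Put 105 ft³ in storage unit 3; 45 ft³ remain.
Put 23 ft³ in storage unit 3; 22 ft³ remain.
Put 17 ft³ in storage unit 2; 2 ft³ remain.
Put 35 ft³ in storage unit 4; 115 ft³ remain.
Put 83 ft³ in storage unit 4; 32 ft³ remain.
Put 109 ft³ in storage unit 5; 41 ft³ remain.
Put 39 ft³ in storage unit 5; 2 ft³ remain.
Put 33 ft³ in storage unit 6; 117 ft³ remain.
Put 105 ft³ in storage unit 6; 12 ft³ remain.
Put 15 ft³ in storage unit 3; 7 ft³ remain.
Put 84 ft³ in storage unit 7; 66 ft³ remain.
Put 43 ft³ in storage unit 7; 23 ft³ remain.
Put 80 ft³ in storage unit 8; 70 ft³ remain.
8 storage units × 150 ft³ = 1200 ft³; used 1048 ft³; unused 152 ft³.

152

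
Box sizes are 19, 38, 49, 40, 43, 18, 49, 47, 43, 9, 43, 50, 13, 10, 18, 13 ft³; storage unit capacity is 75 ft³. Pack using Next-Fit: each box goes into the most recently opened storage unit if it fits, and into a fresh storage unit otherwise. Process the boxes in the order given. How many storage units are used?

19 ft³ → storage unit 1 (remaining 56 ft³)
38 ft³ → storage unit 1 (remaining 18 ft³)
49 ft³ → storage unit 2 (remaining 26 ft³)
40 ft³ → storage unit 3 (remaining 35 ft³)
43 ft³ → storage unit 4 (remaining 32 ft³)
18 ft³ → storage unit 4 (remaining 14 ft³)
49 ft³ → storage unit 5 (remaining 26 ft³)
47 ft³ → storage unit 6 (remaining 28 ft³)
43 ft³ → storage unit 7 (remaining 32 ft³)
9 ft³ → storage unit 7 (remaining 23 ft³)
43 ft³ → storage unit 8 (remaining 32 ft³)
50 ft³ → storage unit 9 (remaining 25 ft³)
13 ft³ → storage unit 9 (remaining 12 ft³)
10 ft³ → storage unit 9 (remaining 2 ft³)
18 ft³ → storage unit 10 (remaining 57 ft³)
13 ft³ → storage unit 10 (remaining 44 ft³)

10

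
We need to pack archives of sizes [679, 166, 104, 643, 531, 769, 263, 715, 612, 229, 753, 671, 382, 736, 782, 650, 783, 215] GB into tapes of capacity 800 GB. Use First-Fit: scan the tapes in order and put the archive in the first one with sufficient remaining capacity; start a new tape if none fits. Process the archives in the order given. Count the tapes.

14 tapes

679 GB → tape 1 (remaining 121 GB)
166 GB → tape 2 (remaining 634 GB)
104 GB → tape 1 (remaining 17 GB)
643 GB → tape 3 (remaining 157 GB)
531 GB → tape 2 (remaining 103 GB)
769 GB → tape 4 (remaining 31 GB)
263 GB → tape 5 (remaining 537 GB)
715 GB → tape 6 (remaining 85 GB)
612 GB → tape 7 (remaining 188 GB)
229 GB → tape 5 (remaining 308 GB)
753 GB → tape 8 (remaining 47 GB)
671 GB → tape 9 (remaining 129 GB)
382 GB → tape 10 (remaining 418 GB)
736 GB → tape 11 (remaining 64 GB)
782 GB → tape 12 (remaining 18 GB)
650 GB → tape 13 (remaining 150 GB)
783 GB → tape 14 (remaining 17 GB)
215 GB → tape 5 (remaining 93 GB)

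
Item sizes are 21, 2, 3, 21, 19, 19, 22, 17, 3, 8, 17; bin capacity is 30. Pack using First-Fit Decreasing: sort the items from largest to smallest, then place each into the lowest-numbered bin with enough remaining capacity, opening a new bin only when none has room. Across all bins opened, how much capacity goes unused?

Sorted descending: 22, 21, 21, 19, 19, 17, 17, 8, 3, 3, 2.
bin 1: place 22, 8 left
bin 2: place 21, 9 left
bin 3: place 21, 9 left
bin 4: place 19, 11 left
bin 5: place 19, 11 left
bin 6: place 17, 13 left
bin 7: place 17, 13 left
bin 1: place 8, 0 left
bin 2: place 3, 6 left
bin 2: place 3, 3 left
bin 2: place 2, 1 left
7 bins × 30 = 210; used 152; unused 58.

58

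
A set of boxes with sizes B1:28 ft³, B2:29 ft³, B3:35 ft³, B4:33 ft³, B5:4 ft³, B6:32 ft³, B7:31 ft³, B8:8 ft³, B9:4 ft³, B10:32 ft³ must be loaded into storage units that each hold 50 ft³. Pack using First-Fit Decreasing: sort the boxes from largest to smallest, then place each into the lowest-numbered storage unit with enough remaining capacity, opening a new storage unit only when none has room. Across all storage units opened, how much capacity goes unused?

114

Sorted descending: 35, 33, 32, 32, 31, 29, 28, 8, 4, 4.
Put 35 ft³ in storage unit 1; 15 ft³ remain.
Put 33 ft³ in storage unit 2; 17 ft³ remain.
Put 32 ft³ in storage unit 3; 18 ft³ remain.
Put 32 ft³ in storage unit 4; 18 ft³ remain.
Put 31 ft³ in storage unit 5; 19 ft³ remain.
Put 29 ft³ in storage unit 6; 21 ft³ remain.
Put 28 ft³ in storage unit 7; 22 ft³ remain.
Put 8 ft³ in storage unit 1; 7 ft³ remain.
Put 4 ft³ in storage unit 1; 3 ft³ remain.
Put 4 ft³ in storage unit 2; 13 ft³ remain.
7 storage units × 50 ft³ = 350 ft³; used 236 ft³; unused 114 ft³.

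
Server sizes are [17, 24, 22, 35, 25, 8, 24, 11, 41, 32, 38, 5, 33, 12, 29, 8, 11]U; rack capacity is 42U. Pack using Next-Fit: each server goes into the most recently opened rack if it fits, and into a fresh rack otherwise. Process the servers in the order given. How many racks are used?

17U → rack 1 (remaining 25U)
24U → rack 1 (remaining 1U)
22U → rack 2 (remaining 20U)
35U → rack 3 (remaining 7U)
25U → rack 4 (remaining 17U)
8U → rack 4 (remaining 9U)
24U → rack 5 (remaining 18U)
11U → rack 5 (remaining 7U)
41U → rack 6 (remaining 1U)
32U → rack 7 (remaining 10U)
38U → rack 8 (remaining 4U)
5U → rack 9 (remaining 37U)
33U → rack 9 (remaining 4U)
12U → rack 10 (remaining 30U)
29U → rack 10 (remaining 1U)
8U → rack 11 (remaining 34U)
11U → rack 11 (remaining 23U)

11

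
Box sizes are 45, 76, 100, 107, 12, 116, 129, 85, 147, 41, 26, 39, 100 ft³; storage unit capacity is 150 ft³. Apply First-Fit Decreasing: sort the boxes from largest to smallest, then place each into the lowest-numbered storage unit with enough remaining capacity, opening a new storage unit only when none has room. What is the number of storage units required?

Sorted descending: 147, 129, 116, 107, 100, 100, 85, 76, 45, 41, 39, 26, 12.
Put 147 ft³ in storage unit 1; 3 ft³ remain.
Put 129 ft³ in storage unit 2; 21 ft³ remain.
Put 116 ft³ in storage unit 3; 34 ft³ remain.
Put 107 ft³ in storage unit 4; 43 ft³ remain.
Put 100 ft³ in storage unit 5; 50 ft³ remain.
Put 100 ft³ in storage unit 6; 50 ft³ remain.
Put 85 ft³ in storage unit 7; 65 ft³ remain.
Put 76 ft³ in storage unit 8; 74 ft³ remain.
Put 45 ft³ in storage unit 5; 5 ft³ remain.
Put 41 ft³ in storage unit 4; 2 ft³ remain.
Put 39 ft³ in storage unit 6; 11 ft³ remain.
Put 26 ft³ in storage unit 3; 8 ft³ remain.
Put 12 ft³ in storage unit 2; 9 ft³ remain.

8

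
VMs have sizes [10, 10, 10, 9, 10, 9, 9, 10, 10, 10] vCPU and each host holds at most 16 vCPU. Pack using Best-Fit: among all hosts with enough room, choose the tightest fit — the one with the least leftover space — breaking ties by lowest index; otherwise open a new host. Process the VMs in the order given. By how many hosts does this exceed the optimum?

Best-Fit: [10] [10] [10] [9] [10] [9] [9] [10] [10] [10] → 10 hosts.
10 VMs exceed 8 vCPU (half the capacity), and no two of those can share a host, so at least 10 hosts are needed.
So 10 is already optimal.

0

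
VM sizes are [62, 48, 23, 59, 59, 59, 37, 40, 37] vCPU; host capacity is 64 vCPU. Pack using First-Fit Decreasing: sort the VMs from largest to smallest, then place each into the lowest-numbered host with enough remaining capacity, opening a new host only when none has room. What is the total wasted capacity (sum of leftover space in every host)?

88

Sorted descending: 62, 59, 59, 59, 48, 40, 37, 37, 23.
62 vCPU → host 1 (remaining 2 vCPU)
59 vCPU → host 2 (remaining 5 vCPU)
59 vCPU → host 3 (remaining 5 vCPU)
59 vCPU → host 4 (remaining 5 vCPU)
48 vCPU → host 5 (remaining 16 vCPU)
40 vCPU → host 6 (remaining 24 vCPU)
37 vCPU → host 7 (remaining 27 vCPU)
37 vCPU → host 8 (remaining 27 vCPU)
23 vCPU → host 6 (remaining 1 vCPU)
8 hosts × 64 vCPU = 512 vCPU; used 424 vCPU; unused 88 vCPU.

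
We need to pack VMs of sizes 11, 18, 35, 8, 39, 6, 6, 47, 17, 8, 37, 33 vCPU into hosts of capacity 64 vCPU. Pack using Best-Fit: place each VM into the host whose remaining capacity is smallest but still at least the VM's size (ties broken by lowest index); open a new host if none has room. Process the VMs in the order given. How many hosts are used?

host 1: place 11 vCPU, 53 vCPU left
host 1: place 18 vCPU, 35 vCPU left
host 1: place 35 vCPU, 0 vCPU left
host 2: place 8 vCPU, 56 vCPU left
host 2: place 39 vCPU, 17 vCPU left
host 2: place 6 vCPU, 11 vCPU left
host 2: place 6 vCPU, 5 vCPU left
host 3: place 47 vCPU, 17 vCPU left
host 3: place 17 vCPU, 0 vCPU left
host 4: place 8 vCPU, 56 vCPU left
host 4: place 37 vCPU, 19 vCPU left
host 5: place 33 vCPU, 31 vCPU left
Final hosts: [11,18,35] [8,39,6,6] [47,17] [8,37] [33].

5 hosts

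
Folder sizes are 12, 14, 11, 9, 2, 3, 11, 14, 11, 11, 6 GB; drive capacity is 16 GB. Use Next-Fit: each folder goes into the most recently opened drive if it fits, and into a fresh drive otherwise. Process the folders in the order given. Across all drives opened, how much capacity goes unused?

40

Put 12 GB in drive 1; 4 GB remain.
Put 14 GB in drive 2; 2 GB remain.
Put 11 GB in drive 3; 5 GB remain.
Put 9 GB in drive 4; 7 GB remain.
Put 2 GB in drive 4; 5 GB remain.
Put 3 GB in drive 4; 2 GB remain.
Put 11 GB in drive 5; 5 GB remain.
Put 14 GB in drive 6; 2 GB remain.
Put 11 GB in drive 7; 5 GB remain.
Put 11 GB in drive 8; 5 GB remain.
Put 6 GB in drive 9; 10 GB remain.
9 drives × 16 GB = 144 GB; used 104 GB; unused 40 GB.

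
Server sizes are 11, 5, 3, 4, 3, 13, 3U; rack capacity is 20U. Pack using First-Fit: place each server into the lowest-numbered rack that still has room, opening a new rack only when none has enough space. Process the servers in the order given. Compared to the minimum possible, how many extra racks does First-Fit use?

0

First-Fit: [11,5,3] [4,3,13] [3] → 3 racks.
Total size 42U; any packing needs at least ⌈42/20⌉ = 3 racks.
So 3 is already optimal.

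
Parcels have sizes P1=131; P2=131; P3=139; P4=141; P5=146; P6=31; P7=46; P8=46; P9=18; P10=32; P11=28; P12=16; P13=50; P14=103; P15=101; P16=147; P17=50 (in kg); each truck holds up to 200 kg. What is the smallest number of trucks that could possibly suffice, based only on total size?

Total size = 131 + 131 + 139 + 141 + 146 + 31 + 46 + 46 + 18 + 32 + 28 + 16 + 50 + 103 + 101 + 147 + 50 = 1356 kg.
⌈1356 / 200⌉ = 7.

7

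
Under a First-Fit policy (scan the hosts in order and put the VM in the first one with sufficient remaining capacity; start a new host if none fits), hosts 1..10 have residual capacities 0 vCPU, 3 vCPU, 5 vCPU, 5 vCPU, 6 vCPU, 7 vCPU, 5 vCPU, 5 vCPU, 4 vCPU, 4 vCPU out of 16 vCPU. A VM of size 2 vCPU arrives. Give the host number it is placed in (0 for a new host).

Hosts with room: host 2 (3 vCPU), host 3 (5 vCPU), host 4 (5 vCPU), host 5 (6 vCPU), host 6 (7 vCPU), host 7 (5 vCPU), host 8 (5 vCPU), host 9 (4 vCPU), host 10 (4 vCPU).
The first with room is host 2.

2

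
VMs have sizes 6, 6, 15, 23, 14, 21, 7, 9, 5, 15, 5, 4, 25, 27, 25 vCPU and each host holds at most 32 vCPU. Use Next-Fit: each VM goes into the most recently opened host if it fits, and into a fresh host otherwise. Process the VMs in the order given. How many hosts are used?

6 vCPU → host 1 (remaining 26 vCPU)
6 vCPU → host 1 (remaining 20 vCPU)
15 vCPU → host 1 (remaining 5 vCPU)
23 vCPU → host 2 (remaining 9 vCPU)
14 vCPU → host 3 (remaining 18 vCPU)
21 vCPU → host 4 (remaining 11 vCPU)
7 vCPU → host 4 (remaining 4 vCPU)
9 vCPU → host 5 (remaining 23 vCPU)
5 vCPU → host 5 (remaining 18 vCPU)
15 vCPU → host 5 (remaining 3 vCPU)
5 vCPU → host 6 (remaining 27 vCPU)
4 vCPU → host 6 (remaining 23 vCPU)
25 vCPU → host 7 (remaining 7 vCPU)
27 vCPU → host 8 (remaining 5 vCPU)
25 vCPU → host 9 (remaining 7 vCPU)

9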